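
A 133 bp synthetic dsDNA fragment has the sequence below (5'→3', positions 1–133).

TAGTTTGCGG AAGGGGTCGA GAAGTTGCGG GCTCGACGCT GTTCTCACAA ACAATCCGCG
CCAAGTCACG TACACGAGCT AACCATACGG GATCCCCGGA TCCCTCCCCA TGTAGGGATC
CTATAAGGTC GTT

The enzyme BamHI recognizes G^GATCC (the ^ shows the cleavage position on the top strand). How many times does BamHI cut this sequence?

GGATCC occurs starting at positions 90, 98, 116.
BamHI cuts at 3 sites.

3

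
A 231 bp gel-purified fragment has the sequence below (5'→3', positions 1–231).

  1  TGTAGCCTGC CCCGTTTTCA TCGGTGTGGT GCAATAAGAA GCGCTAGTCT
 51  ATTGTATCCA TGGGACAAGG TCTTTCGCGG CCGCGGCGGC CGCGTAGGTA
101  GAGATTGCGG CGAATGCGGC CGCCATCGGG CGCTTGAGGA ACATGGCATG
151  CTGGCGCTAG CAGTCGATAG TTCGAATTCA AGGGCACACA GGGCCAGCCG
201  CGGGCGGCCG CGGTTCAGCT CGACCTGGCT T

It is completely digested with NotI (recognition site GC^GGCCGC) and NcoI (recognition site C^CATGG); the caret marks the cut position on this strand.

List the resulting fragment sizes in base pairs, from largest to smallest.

NotI sites (GCGGCCGC) start at positions 77, 86, 116, 204.
NotI cuts after base 2 of each site, so after positions 78, 87, 117, 205.
The NcoI site (CCATGG) starts at position 58.
NcoI cuts after the first base of each site, so after position 58.
Combined cut positions: 58, 78, 87, 117, 205.
Linear molecule, 5 cuts → 6 fragments:
  1–58 → 58 bp
  59–78 → 20 bp
  79–87 → 9 bp
  88–117 → 30 bp
  118–205 → 88 bp
  206–231 → 26 bp
Sorted largest to smallest: 88, 58, 30, 26, 20, 9 bp.

88, 58, 30, 26, 20, 9 bp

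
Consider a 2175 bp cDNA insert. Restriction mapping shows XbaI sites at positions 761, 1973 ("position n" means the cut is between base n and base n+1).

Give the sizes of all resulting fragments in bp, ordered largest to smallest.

1212, 761, 202 bp

Linear molecule, 2 cuts → 3 fragments:
  761 − 0 = 761 bp
  1973 − 761 = 1212 bp
  2175 − 1973 = 202 bp
Sorted largest to smallest: 1212, 761, 202 bp.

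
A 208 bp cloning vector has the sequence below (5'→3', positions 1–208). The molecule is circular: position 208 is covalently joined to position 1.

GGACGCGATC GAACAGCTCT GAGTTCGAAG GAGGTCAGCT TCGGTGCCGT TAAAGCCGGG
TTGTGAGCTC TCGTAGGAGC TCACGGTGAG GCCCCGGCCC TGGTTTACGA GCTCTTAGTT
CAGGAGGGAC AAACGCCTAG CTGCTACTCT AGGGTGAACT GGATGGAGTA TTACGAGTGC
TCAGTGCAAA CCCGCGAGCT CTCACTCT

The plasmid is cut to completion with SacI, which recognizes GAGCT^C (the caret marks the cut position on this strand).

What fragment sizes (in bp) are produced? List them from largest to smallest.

SacI sites (GAGCTC) start at positions 65, 77, 109, 196.
SacI cuts after base 5 of each site (before the last base), so after positions 69, 81, 113, 200.
Circular molecule, 4 cuts → 4 fragments:
  70–81 → 12 bp
  82–113 → 32 bp
  114–200 → 87 bp
  201–208 then 1–69 → 8 + 69 = 77 bp
Sorted largest to smallest: 87, 77, 32, 12 bp.

87, 77, 32, 12 bp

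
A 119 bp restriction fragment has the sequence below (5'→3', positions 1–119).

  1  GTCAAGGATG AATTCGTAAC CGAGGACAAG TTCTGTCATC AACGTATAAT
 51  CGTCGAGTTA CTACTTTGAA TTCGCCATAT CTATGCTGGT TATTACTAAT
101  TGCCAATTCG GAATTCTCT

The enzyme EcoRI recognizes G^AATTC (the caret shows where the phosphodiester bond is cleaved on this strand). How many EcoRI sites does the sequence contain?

3

GAATTC occurs starting at positions 10, 68, 111.
EcoRI cuts at 3 sites.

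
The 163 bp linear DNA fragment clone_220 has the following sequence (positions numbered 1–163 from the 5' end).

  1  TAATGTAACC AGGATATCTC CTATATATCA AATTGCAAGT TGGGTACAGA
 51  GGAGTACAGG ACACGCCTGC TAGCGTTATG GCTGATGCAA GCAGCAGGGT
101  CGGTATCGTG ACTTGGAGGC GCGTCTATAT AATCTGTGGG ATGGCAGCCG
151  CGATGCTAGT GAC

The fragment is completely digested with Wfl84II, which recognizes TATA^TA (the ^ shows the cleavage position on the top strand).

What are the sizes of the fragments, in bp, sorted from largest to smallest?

Wfl84II sites (TATATA) start at positions 22, 126.
Wfl84II cuts after base 4 of each site, so after positions 25, 129.
Linear molecule, 2 cuts → 3 fragments:
  1–25 → 25 bp
  26–129 → 104 bp
  130–163 → 34 bp
Sorted largest to smallest: 104, 34, 25 bp.

104, 34, 25 bp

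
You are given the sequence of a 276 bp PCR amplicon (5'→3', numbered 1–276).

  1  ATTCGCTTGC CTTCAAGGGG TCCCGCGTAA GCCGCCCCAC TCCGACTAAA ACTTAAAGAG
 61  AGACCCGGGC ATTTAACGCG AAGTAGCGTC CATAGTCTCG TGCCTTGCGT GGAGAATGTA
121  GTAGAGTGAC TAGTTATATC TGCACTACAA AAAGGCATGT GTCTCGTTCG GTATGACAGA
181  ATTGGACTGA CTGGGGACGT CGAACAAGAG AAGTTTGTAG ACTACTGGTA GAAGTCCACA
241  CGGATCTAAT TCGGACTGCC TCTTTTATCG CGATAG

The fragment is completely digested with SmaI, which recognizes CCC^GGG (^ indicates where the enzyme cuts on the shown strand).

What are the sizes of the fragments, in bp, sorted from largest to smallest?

210, 66 bp

The SmaI site (CCCGGG) starts at position 64.
SmaI cuts after base 3 of each site, so after position 66.
Linear molecule, 1 cut → 2 fragments:
  1–66 → 66 bp
  67–276 → 210 bp
Sorted largest to smallest: 210, 66 bp.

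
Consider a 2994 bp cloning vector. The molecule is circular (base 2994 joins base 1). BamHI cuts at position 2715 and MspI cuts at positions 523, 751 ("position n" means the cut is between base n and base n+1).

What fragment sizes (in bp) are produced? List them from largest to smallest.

1964, 802, 228 bp

Combined cut positions (sorted): 523, 751, 2715.
Circular molecule, 3 cuts → 3 fragments:
  751 − 523 = 228 bp
  2715 − 751 = 1964 bp
  wrap: 2994 − 2715 + 523 = 802 bp
Sorted largest to smallest: 1964, 802, 228 bp.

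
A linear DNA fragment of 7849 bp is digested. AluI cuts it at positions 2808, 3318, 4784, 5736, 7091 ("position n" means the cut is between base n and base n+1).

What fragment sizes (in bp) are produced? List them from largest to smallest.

2808, 1466, 1355, 952, 758, 510 bp

Linear molecule, 5 cuts → 6 fragments:
  2808 − 0 = 2808 bp
  3318 − 2808 = 510 bp
  4784 − 3318 = 1466 bp
  5736 − 4784 = 952 bp
  7091 − 5736 = 1355 bp
  7849 − 7091 = 758 bp
Sorted largest to smallest: 2808, 1466, 1355, 952, 758, 510 bp.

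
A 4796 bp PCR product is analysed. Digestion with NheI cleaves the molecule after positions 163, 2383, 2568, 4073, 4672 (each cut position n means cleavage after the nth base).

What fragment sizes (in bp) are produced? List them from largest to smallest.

Linear molecule, 5 cuts → 6 fragments:
  163 − 0 = 163 bp
  2383 − 163 = 2220 bp
  2568 − 2383 = 185 bp
  4073 − 2568 = 1505 bp
  4672 − 4073 = 599 bp
  4796 − 4672 = 124 bp
Sorted largest to smallest: 2220, 1505, 599, 185, 163, 124 bp.

2220, 1505, 599, 185, 163, 124 bp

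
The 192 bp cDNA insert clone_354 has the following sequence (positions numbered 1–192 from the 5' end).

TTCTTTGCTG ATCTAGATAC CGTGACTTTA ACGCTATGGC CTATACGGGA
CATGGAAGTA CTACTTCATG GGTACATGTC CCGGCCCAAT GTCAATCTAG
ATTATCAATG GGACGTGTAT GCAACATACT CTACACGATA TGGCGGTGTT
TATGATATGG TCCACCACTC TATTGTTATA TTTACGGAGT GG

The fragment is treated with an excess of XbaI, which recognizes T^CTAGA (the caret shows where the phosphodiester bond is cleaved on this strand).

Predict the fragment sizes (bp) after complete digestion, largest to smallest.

XbaI sites (TCTAGA) start at positions 12, 96.
XbaI cuts after the first base of each site, so after positions 12, 96.
Linear molecule, 2 cuts → 3 fragments:
  1–12 → 12 bp
  13–96 → 84 bp
  97–192 → 96 bp
Sorted largest to smallest: 96, 84, 12 bp.

96, 84, 12 bp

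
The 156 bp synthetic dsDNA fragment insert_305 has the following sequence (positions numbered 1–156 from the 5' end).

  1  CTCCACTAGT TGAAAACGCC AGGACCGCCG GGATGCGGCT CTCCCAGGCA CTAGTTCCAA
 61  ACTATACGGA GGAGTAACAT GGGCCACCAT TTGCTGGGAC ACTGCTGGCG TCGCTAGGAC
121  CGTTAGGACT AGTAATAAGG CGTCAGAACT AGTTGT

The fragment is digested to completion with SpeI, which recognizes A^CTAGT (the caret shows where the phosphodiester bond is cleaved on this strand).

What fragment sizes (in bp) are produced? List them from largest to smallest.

78, 45, 20, 8, 5 bp

SpeI sites (ACTAGT) start at positions 5, 50, 128, 148.
SpeI cuts after the first base of each site, so after positions 5, 50, 128, 148.
Linear molecule, 4 cuts → 5 fragments:
  1–5 → 5 bp
  6–50 → 45 bp
  51–128 → 78 bp
  129–148 → 20 bp
  149–156 → 8 bp
Sorted largest to smallest: 78, 45, 20, 8, 5 bp.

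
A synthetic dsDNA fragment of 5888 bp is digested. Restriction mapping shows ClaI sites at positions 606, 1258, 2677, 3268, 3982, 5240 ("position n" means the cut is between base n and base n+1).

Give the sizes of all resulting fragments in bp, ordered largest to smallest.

1419, 1258, 714, 652, 648, 606, 591 bp

Linear molecule, 6 cuts → 7 fragments:
  606 − 0 = 606 bp
  1258 − 606 = 652 bp
  2677 − 1258 = 1419 bp
  3268 − 2677 = 591 bp
  3982 − 3268 = 714 bp
  5240 − 3982 = 1258 bp
  5888 − 5240 = 648 bp
Sorted largest to smallest: 1419, 1258, 714, 652, 648, 606, 591 bp.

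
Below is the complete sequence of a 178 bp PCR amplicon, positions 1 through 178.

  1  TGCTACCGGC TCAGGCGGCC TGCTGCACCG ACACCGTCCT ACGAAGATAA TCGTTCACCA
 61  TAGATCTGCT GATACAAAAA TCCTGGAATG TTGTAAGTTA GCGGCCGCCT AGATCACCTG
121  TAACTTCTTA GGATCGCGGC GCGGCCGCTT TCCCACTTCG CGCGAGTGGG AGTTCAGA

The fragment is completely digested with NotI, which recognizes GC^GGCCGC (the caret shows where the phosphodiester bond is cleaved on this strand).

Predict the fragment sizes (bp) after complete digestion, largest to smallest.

102, 40, 36 bp

NotI sites (GCGGCCGC) start at positions 101, 141.
NotI cuts after base 2 of each site, so after positions 102, 142.
Linear molecule, 2 cuts → 3 fragments:
  1–102 → 102 bp
  103–142 → 40 bp
  143–178 → 36 bp
Sorted largest to smallest: 102, 40, 36 bp.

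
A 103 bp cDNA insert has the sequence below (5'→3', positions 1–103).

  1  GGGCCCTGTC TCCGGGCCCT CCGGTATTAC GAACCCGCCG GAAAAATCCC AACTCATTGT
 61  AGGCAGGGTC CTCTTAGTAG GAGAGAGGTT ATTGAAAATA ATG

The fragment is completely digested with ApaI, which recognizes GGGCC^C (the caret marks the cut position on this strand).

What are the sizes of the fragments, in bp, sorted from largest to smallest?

ApaI sites (GGGCCC) start at positions 1, 14.
ApaI cuts after base 5 of each site (before the last base), so after positions 5, 18.
Linear molecule, 2 cuts → 3 fragments:
  1–5 → 5 bp
  6–18 → 13 bp
  19–103 → 85 bp
Sorted largest to smallest: 85, 13, 5 bp.

85, 13, 5 bp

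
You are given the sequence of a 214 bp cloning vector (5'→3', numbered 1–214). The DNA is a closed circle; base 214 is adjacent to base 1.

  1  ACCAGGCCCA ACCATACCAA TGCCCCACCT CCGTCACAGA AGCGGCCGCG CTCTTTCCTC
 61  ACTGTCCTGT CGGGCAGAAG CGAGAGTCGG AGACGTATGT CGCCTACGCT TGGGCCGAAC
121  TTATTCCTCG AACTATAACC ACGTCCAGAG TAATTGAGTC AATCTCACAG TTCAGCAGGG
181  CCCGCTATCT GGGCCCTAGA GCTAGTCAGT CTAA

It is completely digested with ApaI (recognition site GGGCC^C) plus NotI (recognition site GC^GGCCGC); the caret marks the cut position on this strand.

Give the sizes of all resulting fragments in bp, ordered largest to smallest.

139, 62, 13 bp

ApaI sites (GGGCCC) start at positions 178, 191.
ApaI cuts after base 5 of each site (before the last base), so after positions 182, 195.
The NotI site (GCGGCCGC) starts at position 42.
NotI cuts after base 2 of each site, so after position 43.
Combined cut positions: 43, 182, 195.
Circular molecule, 3 cuts → 3 fragments:
  44–182 → 139 bp
  183–195 → 13 bp
  196–214 then 1–43 → 19 + 43 = 62 bp
Sorted largest to smallest: 139, 62, 13 bp.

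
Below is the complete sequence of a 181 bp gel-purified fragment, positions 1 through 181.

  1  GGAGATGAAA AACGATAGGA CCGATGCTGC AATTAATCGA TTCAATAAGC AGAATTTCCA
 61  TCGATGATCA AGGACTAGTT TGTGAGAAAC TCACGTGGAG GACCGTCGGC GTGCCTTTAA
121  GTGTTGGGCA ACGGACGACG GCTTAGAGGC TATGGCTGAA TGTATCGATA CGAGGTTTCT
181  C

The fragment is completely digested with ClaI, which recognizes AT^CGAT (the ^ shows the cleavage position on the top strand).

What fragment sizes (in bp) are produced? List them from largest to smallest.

ClaI sites (ATCGAT) start at positions 36, 60, 164.
ClaI cuts after base 2 of each site, so after positions 37, 61, 165.
Linear molecule, 3 cuts → 4 fragments:
  1–37 → 37 bp
  38–61 → 24 bp
  62–165 → 104 bp
  166–181 → 16 bp
Sorted largest to smallest: 104, 37, 24, 16 bp.

104, 37, 24, 16 bp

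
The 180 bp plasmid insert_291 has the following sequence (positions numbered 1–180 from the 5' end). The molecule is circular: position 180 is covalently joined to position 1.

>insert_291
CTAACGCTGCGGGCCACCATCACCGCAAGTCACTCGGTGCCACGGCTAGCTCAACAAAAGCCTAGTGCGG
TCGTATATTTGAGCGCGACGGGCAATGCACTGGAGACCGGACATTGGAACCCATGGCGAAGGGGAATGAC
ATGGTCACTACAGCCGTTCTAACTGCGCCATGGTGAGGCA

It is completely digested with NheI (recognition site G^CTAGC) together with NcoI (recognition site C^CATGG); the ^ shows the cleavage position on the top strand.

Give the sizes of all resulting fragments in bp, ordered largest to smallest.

76, 57, 47 bp

The NheI site (GCTAGC) starts at position 45.
NheI cuts after the first base of each site, so after position 45.
NcoI sites (CCATGG) start at positions 121, 168.
NcoI cuts after the first base of each site, so after positions 121, 168.
Combined cut positions: 45, 121, 168.
Circular molecule, 3 cuts → 3 fragments:
  46–121 → 76 bp
  122–168 → 47 bp
  169–180 then 1–45 → 12 + 45 = 57 bp
Sorted largest to smallest: 76, 57, 47 bp.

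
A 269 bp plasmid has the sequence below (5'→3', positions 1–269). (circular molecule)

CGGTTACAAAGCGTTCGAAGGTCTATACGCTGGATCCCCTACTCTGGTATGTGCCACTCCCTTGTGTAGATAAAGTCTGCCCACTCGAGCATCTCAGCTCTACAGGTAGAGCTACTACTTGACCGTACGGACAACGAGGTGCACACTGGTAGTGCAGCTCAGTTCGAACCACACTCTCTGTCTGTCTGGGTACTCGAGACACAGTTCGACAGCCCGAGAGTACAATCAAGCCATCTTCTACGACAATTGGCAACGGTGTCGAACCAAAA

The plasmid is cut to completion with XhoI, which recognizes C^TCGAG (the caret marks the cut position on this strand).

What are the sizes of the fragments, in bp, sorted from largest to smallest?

160, 109 bp

XhoI sites (CTCGAG) start at positions 84, 193.
XhoI cuts after the first base of each site, so after positions 84, 193.
Circular molecule, 2 cuts → 2 fragments:
  85–193 → 109 bp
  194–269 then 1–84 → 76 + 84 = 160 bp
Sorted largest to smallest: 160, 109 bp.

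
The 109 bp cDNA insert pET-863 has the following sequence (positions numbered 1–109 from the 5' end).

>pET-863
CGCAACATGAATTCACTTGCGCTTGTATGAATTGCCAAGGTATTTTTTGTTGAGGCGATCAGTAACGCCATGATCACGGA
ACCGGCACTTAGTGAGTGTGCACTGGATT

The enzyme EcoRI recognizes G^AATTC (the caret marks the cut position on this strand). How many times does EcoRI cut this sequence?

1

GAATTC occurs starting at position 9.
EcoRI cuts at 1 site.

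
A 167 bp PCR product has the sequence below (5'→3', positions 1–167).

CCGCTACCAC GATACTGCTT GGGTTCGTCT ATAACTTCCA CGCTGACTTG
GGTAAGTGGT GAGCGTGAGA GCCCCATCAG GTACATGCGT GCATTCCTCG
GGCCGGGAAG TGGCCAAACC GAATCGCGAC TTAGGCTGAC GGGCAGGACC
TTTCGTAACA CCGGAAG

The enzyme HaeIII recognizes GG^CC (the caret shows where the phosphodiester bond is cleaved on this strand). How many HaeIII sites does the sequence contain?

2

GGCC occurs starting at positions 101, 112.
HaeIII cuts at 2 sites.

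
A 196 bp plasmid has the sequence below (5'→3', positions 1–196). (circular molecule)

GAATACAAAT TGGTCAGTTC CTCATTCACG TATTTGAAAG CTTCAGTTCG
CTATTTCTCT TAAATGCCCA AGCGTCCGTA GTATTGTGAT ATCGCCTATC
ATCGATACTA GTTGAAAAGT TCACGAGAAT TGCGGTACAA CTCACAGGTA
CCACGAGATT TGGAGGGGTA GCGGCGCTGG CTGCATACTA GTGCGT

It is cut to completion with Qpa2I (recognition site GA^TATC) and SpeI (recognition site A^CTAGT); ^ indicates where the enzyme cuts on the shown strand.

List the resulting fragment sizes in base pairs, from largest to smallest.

The Qpa2I site (GATATC) starts at position 88.
Qpa2I cuts after base 2 of each site, so after position 89.
SpeI sites (ACTAGT) start at positions 107, 187.
SpeI cuts after the first base of each site, so after positions 107, 187.
Combined cut positions: 89, 107, 187.
Circular molecule, 3 cuts → 3 fragments:
  90–107 → 18 bp
  108–187 → 80 bp
  188–196 then 1–89 → 9 + 89 = 98 bp
Sorted largest to smallest: 98, 80, 18 bp.

98, 80, 18 bp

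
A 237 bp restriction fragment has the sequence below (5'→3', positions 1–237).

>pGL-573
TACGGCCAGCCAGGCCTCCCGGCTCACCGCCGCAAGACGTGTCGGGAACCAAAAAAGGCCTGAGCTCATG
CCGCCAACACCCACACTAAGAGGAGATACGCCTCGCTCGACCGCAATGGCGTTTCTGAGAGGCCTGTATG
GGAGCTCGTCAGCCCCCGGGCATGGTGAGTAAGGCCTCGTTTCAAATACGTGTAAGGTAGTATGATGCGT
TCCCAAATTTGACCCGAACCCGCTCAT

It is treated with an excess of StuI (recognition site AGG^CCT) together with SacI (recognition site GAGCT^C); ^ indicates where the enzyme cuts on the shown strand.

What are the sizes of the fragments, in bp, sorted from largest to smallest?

StuI sites (AGGCCT) start at positions 12, 56, 130, 172.
StuI cuts after base 3 of each site, so after positions 14, 58, 132, 174.
SacI sites (GAGCTC) start at positions 62, 142.
SacI cuts after base 5 of each site (before the last base), so after positions 66, 146.
Combined cut positions: 14, 58, 66, 132, 146, 174.
Linear molecule, 6 cuts → 7 fragments:
  1–14 → 14 bp
  15–58 → 44 bp
  59–66 → 8 bp
  67–132 → 66 bp
  133–146 → 14 bp
  147–174 → 28 bp
  175–237 → 63 bp
Sorted largest to smallest: 66, 63, 44, 28, 14, 14, 8 bp.

66, 63, 44, 28, 14, 14, 8 bp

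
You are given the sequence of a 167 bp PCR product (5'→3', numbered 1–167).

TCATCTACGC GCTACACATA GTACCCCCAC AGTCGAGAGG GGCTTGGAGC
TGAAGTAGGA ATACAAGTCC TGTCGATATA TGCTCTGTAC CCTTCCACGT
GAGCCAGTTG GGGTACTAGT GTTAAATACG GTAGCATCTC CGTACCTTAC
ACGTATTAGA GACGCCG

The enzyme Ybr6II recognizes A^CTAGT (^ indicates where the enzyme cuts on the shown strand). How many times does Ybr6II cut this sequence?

ACTAGT occurs starting at position 115.
Ybr6II cuts at 1 site.

1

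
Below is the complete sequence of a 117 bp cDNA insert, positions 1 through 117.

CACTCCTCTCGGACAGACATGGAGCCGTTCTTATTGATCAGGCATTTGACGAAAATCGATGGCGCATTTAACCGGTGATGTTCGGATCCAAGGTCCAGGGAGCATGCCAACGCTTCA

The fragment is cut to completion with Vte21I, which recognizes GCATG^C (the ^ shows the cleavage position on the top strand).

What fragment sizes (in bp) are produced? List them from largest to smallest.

The Vte21I site (GCATGC) starts at position 102.
Vte21I cuts after base 5 of each site (before the last base), so after position 106.
Linear molecule, 1 cut → 2 fragments:
  1–106 → 106 bp
  107–117 → 11 bp
Sorted largest to smallest: 106, 11 bp.

106, 11 bp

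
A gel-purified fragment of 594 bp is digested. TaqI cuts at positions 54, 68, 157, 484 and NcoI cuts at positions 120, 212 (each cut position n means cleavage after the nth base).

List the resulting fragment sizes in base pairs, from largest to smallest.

272, 110, 55, 54, 52, 37, 14 bp

Combined cut positions (sorted): 54, 68, 120, 157, 212, 484.
Linear molecule, 6 cuts → 7 fragments:
  54 − 0 = 54 bp
  68 − 54 = 14 bp
  120 − 68 = 52 bp
  157 − 120 = 37 bp
  212 − 157 = 55 bp
  484 − 212 = 272 bp
  594 − 484 = 110 bp
Sorted largest to smallest: 272, 110, 55, 54, 52, 37, 14 bp.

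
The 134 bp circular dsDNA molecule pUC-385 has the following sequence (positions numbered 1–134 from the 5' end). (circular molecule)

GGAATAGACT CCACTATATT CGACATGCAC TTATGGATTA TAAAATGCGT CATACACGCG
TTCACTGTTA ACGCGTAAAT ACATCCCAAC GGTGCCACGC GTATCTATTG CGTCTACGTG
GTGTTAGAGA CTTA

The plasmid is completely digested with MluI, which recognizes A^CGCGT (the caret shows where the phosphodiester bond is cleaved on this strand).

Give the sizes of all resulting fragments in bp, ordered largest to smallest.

93, 26, 15 bp

MluI sites (ACGCGT) start at positions 56, 71, 97.
MluI cuts after the first base of each site, so after positions 56, 71, 97.
Circular molecule, 3 cuts → 3 fragments:
  57–71 → 15 bp
  72–97 → 26 bp
  98–134 then 1–56 → 37 + 56 = 93 bp
Sorted largest to smallest: 93, 26, 15 bp.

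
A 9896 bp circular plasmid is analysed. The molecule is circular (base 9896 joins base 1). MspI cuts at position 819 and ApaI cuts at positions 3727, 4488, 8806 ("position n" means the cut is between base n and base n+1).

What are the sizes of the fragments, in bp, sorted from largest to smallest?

Combined cut positions (sorted): 819, 3727, 4488, 8806.
Circular molecule, 4 cuts → 4 fragments:
  3727 − 819 = 2908 bp
  4488 − 3727 = 761 bp
  8806 − 4488 = 4318 bp
  wrap: 9896 − 8806 + 819 = 1909 bp
Sorted largest to smallest: 4318, 2908, 1909, 761 bp.

4318, 2908, 1909, 761 bp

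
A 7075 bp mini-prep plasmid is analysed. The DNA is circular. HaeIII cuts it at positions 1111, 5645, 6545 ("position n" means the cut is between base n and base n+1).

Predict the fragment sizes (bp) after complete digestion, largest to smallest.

Circular molecule, 3 cuts → 3 fragments:
  5645 − 1111 = 4534 bp
  6545 − 5645 = 900 bp
  wrap: 7075 − 6545 + 1111 = 1641 bp
Sorted largest to smallest: 4534, 1641, 900 bp.

4534, 1641, 900 bp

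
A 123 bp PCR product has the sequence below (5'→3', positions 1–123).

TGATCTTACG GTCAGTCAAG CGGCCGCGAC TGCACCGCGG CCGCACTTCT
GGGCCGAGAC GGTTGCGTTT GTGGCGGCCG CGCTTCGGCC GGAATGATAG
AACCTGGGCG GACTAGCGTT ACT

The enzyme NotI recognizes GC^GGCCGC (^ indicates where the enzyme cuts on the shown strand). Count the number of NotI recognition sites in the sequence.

GCGGCCGC occurs starting at positions 20, 37, 74.
NotI cuts at 3 sites.

3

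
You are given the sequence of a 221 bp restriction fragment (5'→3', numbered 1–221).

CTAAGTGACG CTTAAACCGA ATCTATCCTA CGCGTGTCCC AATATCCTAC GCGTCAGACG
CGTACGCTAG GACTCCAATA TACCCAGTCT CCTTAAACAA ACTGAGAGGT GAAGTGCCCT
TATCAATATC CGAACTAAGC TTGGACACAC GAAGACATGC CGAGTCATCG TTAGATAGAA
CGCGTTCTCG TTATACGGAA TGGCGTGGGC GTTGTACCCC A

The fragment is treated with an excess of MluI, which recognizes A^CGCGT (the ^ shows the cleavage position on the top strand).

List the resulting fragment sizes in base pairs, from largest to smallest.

MluI sites (ACGCGT) start at positions 30, 49, 58, 180.
MluI cuts after the first base of each site, so after positions 30, 49, 58, 180.
Linear molecule, 4 cuts → 5 fragments:
  1–30 → 30 bp
  31–49 → 19 bp
  50–58 → 9 bp
  59–180 → 122 bp
  181–221 → 41 bp
Sorted largest to smallest: 122, 41, 30, 19, 9 bp.

122, 41, 30, 19, 9 bp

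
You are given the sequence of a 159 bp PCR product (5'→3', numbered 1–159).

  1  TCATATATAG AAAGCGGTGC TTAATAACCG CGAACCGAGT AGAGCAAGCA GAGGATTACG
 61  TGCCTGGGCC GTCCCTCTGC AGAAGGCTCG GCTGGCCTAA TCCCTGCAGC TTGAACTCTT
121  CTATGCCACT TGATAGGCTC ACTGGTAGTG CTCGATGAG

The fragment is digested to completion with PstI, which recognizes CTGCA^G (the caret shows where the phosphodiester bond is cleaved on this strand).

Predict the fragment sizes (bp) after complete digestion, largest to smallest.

81, 51, 27 bp

PstI sites (CTGCAG) start at positions 77, 104.
PstI cuts after base 5 of each site (before the last base), so after positions 81, 108.
Linear molecule, 2 cuts → 3 fragments:
  1–81 → 81 bp
  82–108 → 27 bp
  109–159 → 51 bp
Sorted largest to smallest: 81, 51, 27 bp.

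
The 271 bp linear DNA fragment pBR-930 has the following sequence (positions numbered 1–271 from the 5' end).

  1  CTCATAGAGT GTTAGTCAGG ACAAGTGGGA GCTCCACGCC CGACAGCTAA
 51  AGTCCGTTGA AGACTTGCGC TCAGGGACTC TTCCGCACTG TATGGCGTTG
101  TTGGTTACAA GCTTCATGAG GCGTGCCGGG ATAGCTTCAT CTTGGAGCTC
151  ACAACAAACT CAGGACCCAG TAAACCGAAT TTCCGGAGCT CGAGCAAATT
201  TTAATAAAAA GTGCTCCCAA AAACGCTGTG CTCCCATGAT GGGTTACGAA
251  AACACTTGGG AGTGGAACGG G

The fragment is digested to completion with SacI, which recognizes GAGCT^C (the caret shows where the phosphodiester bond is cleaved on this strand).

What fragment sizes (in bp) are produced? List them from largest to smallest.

116, 81, 41, 33 bp

SacI sites (GAGCTC) start at positions 29, 145, 186.
SacI cuts after base 5 of each site (before the last base), so after positions 33, 149, 190.
Linear molecule, 3 cuts → 4 fragments:
  1–33 → 33 bp
  34–149 → 116 bp
  150–190 → 41 bp
  191–271 → 81 bp
Sorted largest to smallest: 116, 81, 41, 33 bp.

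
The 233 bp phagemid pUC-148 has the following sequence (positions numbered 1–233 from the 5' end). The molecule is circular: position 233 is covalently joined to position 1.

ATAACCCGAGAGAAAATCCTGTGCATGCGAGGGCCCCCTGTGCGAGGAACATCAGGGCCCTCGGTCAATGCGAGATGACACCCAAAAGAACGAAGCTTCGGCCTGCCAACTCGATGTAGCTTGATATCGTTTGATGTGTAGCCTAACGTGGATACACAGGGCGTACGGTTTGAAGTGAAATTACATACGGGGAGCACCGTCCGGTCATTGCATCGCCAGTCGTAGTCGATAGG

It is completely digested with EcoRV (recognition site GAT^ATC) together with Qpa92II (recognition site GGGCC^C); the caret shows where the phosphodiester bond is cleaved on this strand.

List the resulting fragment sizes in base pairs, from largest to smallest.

143, 66, 24 bp

The EcoRV site (GATATC) starts at position 123.
EcoRV cuts after base 3 of each site, so after position 125.
Qpa92II sites (GGGCCC) start at positions 31, 55.
Qpa92II cuts after base 5 of each site (before the last base), so after positions 35, 59.
Combined cut positions: 35, 59, 125.
Circular molecule, 3 cuts → 3 fragments:
  36–59 → 24 bp
  60–125 → 66 bp
  126–233 then 1–35 → 108 + 35 = 143 bp
Sorted largest to smallest: 143, 66, 24 bp.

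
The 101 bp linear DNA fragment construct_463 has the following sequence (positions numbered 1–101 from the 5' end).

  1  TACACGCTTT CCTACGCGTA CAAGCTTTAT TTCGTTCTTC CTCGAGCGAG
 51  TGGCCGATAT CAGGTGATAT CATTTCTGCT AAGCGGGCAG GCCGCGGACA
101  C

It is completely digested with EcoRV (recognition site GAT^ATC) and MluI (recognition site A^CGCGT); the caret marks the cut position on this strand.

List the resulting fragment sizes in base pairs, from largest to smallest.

44, 33, 14, 10 bp

EcoRV sites (GATATC) start at positions 56, 66.
EcoRV cuts after base 3 of each site, so after positions 58, 68.
The MluI site (ACGCGT) starts at position 14.
MluI cuts after the first base of each site, so after position 14.
Combined cut positions: 14, 58, 68.
Linear molecule, 3 cuts → 4 fragments:
  1–14 → 14 bp
  15–58 → 44 bp
  59–68 → 10 bp
  69–101 → 33 bp
Sorted largest to smallest: 44, 33, 14, 10 bp.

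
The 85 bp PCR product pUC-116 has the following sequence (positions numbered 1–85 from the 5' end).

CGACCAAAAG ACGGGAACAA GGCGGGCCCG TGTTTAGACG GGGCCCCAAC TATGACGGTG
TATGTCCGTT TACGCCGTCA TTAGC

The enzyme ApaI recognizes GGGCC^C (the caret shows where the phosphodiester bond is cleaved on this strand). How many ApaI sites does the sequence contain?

GGGCCC occurs starting at positions 24, 41.
ApaI cuts at 2 sites.

2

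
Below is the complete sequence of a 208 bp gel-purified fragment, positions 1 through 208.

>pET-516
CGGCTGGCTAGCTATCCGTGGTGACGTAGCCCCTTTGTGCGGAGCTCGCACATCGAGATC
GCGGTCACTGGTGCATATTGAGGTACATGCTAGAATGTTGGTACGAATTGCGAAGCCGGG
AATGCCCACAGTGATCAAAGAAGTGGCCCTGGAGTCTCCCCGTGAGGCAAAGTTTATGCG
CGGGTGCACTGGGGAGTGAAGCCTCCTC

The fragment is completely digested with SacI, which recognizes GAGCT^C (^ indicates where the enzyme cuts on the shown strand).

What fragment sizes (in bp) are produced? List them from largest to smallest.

The SacI site (GAGCTC) starts at position 42.
SacI cuts after base 5 of each site (before the last base), so after position 46.
Linear molecule, 1 cut → 2 fragments:
  1–46 → 46 bp
  47–208 → 162 bp
Sorted largest to smallest: 162, 46 bp.

162, 46 bp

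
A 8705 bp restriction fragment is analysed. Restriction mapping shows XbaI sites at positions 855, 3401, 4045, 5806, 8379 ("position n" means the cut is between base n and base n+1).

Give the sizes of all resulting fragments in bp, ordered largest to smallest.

Linear molecule, 5 cuts → 6 fragments:
  855 − 0 = 855 bp
  3401 − 855 = 2546 bp
  4045 − 3401 = 644 bp
  5806 − 4045 = 1761 bp
  8379 − 5806 = 2573 bp
  8705 − 8379 = 326 bp
Sorted largest to smallest: 2573, 2546, 1761, 855, 644, 326 bp.

2573, 2546, 1761, 855, 644, 326 bp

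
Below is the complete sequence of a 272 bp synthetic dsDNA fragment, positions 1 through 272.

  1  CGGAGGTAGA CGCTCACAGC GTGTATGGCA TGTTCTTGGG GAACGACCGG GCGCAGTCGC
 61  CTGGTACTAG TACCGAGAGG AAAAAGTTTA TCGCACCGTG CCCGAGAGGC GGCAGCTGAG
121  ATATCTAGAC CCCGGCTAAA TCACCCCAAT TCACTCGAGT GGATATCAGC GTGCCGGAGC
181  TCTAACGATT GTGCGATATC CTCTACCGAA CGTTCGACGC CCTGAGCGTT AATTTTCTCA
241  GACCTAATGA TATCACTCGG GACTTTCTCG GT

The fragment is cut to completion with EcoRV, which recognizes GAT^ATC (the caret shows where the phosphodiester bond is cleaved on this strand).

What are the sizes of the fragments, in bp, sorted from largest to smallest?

EcoRV sites (GATATC) start at positions 120, 162, 195, 249.
EcoRV cuts after base 3 of each site, so after positions 122, 164, 197, 251.
Linear molecule, 4 cuts → 5 fragments:
  1–122 → 122 bp
  123–164 → 42 bp
  165–197 → 33 bp
  198–251 → 54 bp
  252–272 → 21 bp
Sorted largest to smallest: 122, 54, 42, 33, 21 bp.

122, 54, 42, 33, 21 bp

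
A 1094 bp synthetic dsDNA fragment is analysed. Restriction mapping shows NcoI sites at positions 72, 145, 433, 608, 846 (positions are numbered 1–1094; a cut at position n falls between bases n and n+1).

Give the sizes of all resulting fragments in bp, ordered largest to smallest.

Linear molecule, 5 cuts → 6 fragments:
  72 − 0 = 72 bp
  145 − 72 = 73 bp
  433 − 145 = 288 bp
  608 − 433 = 175 bp
  846 − 608 = 238 bp
  1094 − 846 = 248 bp
Sorted largest to smallest: 288, 248, 238, 175, 73, 72 bp.

288, 248, 238, 175, 73, 72 bp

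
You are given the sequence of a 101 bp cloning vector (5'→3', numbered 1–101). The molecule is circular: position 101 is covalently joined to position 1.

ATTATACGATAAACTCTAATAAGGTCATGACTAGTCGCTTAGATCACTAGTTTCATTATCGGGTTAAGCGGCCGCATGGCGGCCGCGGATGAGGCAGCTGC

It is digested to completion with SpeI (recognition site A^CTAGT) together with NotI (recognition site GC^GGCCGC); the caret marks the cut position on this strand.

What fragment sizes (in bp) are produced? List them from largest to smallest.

SpeI sites (ACTAGT) start at positions 30, 46.
SpeI cuts after the first base of each site, so after positions 30, 46.
NotI sites (GCGGCCGC) start at positions 68, 79.
NotI cuts after base 2 of each site, so after positions 69, 80.
Combined cut positions: 30, 46, 69, 80.
Circular molecule, 4 cuts → 4 fragments:
  31–46 → 16 bp
  47–69 → 23 bp
  70–80 → 11 bp
  81–101 then 1–30 → 21 + 30 = 51 bp
Sorted largest to smallest: 51, 23, 16, 11 bp.

51, 23, 16, 11 bp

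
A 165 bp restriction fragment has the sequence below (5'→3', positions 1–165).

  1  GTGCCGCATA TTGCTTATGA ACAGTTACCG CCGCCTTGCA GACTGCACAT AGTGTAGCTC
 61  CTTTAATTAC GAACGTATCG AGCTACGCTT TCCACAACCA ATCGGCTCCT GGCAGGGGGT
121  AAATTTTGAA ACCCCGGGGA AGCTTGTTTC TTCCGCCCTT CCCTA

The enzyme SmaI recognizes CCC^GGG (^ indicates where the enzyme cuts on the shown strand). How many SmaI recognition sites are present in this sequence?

1

CCCGGG occurs starting at position 133.
SmaI cuts at 1 site.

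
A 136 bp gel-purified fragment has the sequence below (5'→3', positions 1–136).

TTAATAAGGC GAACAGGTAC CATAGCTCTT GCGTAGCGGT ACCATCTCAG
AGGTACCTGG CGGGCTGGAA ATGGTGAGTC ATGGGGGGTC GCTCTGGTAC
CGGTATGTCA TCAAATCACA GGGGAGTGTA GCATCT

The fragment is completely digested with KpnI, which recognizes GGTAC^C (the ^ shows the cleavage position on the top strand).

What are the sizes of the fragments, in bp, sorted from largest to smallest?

KpnI sites (GGTACC) start at positions 16, 38, 52, 96.
KpnI cuts after base 5 of each site (before the last base), so after positions 20, 42, 56, 100.
Linear molecule, 4 cuts → 5 fragments:
  1–20 → 20 bp
  21–42 → 22 bp
  43–56 → 14 bp
  57–100 → 44 bp
  101–136 → 36 bp
Sorted largest to smallest: 44, 36, 22, 20, 14 bp.

44, 36, 22, 20, 14 bp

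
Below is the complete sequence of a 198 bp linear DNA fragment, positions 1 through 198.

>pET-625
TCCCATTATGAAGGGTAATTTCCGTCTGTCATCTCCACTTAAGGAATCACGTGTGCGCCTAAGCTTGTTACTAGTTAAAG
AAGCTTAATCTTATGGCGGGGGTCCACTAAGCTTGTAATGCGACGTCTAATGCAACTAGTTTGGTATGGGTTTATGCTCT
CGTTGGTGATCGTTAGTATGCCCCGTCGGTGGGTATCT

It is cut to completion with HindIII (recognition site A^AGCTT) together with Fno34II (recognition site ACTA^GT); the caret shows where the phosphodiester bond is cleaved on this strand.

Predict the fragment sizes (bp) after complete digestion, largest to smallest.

HindIII sites (AAGCTT) start at positions 61, 81, 109.
HindIII cuts after the first base of each site, so after positions 61, 81, 109.
Fno34II sites (ACTAGT) start at positions 70, 135.
Fno34II cuts after base 4 of each site, so after positions 73, 138.
Combined cut positions: 61, 73, 81, 109, 138.
Linear molecule, 5 cuts → 6 fragments:
  1–61 → 61 bp
  62–73 → 12 bp
  74–81 → 8 bp
  82–109 → 28 bp
  110–138 → 29 bp
  139–198 → 60 bp
Sorted largest to smallest: 61, 60, 29, 28, 12, 8 bp.

61, 60, 29, 28, 12, 8 bp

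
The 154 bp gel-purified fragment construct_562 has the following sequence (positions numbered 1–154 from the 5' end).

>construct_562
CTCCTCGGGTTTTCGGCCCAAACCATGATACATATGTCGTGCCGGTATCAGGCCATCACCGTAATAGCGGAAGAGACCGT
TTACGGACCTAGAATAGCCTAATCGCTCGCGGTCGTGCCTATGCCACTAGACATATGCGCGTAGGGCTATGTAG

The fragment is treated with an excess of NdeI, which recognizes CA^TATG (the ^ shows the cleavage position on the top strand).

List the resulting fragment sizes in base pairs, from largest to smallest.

101, 32, 21 bp

NdeI sites (CATATG) start at positions 31, 132.
NdeI cuts after base 2 of each site, so after positions 32, 133.
Linear molecule, 2 cuts → 3 fragments:
  1–32 → 32 bp
  33–133 → 101 bp
  134–154 → 21 bp
Sorted largest to smallest: 101, 32, 21 bp.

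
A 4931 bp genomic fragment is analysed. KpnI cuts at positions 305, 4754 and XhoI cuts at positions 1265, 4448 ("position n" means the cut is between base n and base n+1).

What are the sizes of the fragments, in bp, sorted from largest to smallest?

3183, 960, 306, 305, 177 bp

Combined cut positions (sorted): 305, 1265, 4448, 4754.
Linear molecule, 4 cuts → 5 fragments:
  305 − 0 = 305 bp
  1265 − 305 = 960 bp
  4448 − 1265 = 3183 bp
  4754 − 4448 = 306 bp
  4931 − 4754 = 177 bp
Sorted largest to smallest: 3183, 960, 306, 305, 177 bp.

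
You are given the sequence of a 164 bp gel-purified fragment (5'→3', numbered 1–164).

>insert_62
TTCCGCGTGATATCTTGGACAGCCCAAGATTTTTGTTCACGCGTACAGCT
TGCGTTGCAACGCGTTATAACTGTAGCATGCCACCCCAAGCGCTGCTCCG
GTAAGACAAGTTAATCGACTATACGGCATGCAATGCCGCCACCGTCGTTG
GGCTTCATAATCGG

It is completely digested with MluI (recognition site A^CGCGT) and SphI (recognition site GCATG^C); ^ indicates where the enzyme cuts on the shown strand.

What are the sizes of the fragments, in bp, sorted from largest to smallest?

50, 39, 34, 21, 20 bp

MluI sites (ACGCGT) start at positions 39, 60.
MluI cuts after the first base of each site, so after positions 39, 60.
SphI sites (GCATGC) start at positions 76, 126.
SphI cuts after base 5 of each site (before the last base), so after positions 80, 130.
Combined cut positions: 39, 60, 80, 130.
Linear molecule, 4 cuts → 5 fragments:
  1–39 → 39 bp
  40–60 → 21 bp
  61–80 → 20 bp
  81–130 → 50 bp
  131–164 → 34 bp
Sorted largest to smallest: 50, 39, 34, 21, 20 bp.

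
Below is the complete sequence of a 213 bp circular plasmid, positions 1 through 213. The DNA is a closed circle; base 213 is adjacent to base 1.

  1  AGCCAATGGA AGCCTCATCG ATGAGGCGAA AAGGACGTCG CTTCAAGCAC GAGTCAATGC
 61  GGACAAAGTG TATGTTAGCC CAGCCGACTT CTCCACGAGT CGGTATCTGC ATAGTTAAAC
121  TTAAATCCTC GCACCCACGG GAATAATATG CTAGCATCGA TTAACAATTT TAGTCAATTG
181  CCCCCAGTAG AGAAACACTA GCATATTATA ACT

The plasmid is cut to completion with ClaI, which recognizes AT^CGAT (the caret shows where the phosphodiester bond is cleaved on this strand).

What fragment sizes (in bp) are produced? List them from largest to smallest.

ClaI sites (ATCGAT) start at positions 17, 156.
ClaI cuts after base 2 of each site, so after positions 18, 157.
Circular molecule, 2 cuts → 2 fragments:
  19–157 → 139 bp
  158–213 then 1–18 → 56 + 18 = 74 bp
Sorted largest to smallest: 139, 74 bp.

139, 74 bp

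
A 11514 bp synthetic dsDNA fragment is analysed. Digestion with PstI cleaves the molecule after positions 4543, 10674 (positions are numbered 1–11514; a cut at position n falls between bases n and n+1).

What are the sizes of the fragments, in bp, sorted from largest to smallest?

Linear molecule, 2 cuts → 3 fragments:
  4543 − 0 = 4543 bp
  10674 − 4543 = 6131 bp
  11514 − 10674 = 840 bp
Sorted largest to smallest: 6131, 4543, 840 bp.

6131, 4543, 840 bp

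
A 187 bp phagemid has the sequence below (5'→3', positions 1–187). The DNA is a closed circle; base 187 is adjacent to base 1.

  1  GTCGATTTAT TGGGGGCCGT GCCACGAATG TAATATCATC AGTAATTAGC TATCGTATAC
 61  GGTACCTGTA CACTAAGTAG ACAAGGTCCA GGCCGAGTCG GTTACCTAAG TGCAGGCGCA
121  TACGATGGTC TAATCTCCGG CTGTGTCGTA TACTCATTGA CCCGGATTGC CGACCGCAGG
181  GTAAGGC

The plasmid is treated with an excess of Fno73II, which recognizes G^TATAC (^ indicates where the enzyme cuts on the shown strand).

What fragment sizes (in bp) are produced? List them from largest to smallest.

Fno73II sites (GTATAC) start at positions 55, 148.
Fno73II cuts after the first base of each site, so after positions 55, 148.
Circular molecule, 2 cuts → 2 fragments:
  56–148 → 93 bp
  149–187 then 1–55 → 39 + 55 = 94 bp
Sorted largest to smallest: 94, 93 bp.

94, 93 bp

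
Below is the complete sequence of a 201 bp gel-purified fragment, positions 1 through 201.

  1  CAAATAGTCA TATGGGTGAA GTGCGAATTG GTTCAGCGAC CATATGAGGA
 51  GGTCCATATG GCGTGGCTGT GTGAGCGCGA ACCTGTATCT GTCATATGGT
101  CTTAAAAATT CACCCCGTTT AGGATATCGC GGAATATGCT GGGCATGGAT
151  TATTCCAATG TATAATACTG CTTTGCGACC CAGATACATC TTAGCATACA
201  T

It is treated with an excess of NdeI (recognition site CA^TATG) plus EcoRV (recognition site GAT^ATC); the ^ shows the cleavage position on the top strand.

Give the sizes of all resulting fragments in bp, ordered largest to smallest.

NdeI sites (CATATG) start at positions 9, 41, 55, 93.
NdeI cuts after base 2 of each site, so after positions 10, 42, 56, 94.
The EcoRV site (GATATC) starts at position 123.
EcoRV cuts after base 3 of each site, so after position 125.
Combined cut positions: 10, 42, 56, 94, 125.
Linear molecule, 5 cuts → 6 fragments:
  1–10 → 10 bp
  11–42 → 32 bp
  43–56 → 14 bp
  57–94 → 38 bp
  95–125 → 31 bp
  126–201 → 76 bp
Sorted largest to smallest: 76, 38, 32, 31, 14, 10 bp.

76, 38, 32, 31, 14, 10 bp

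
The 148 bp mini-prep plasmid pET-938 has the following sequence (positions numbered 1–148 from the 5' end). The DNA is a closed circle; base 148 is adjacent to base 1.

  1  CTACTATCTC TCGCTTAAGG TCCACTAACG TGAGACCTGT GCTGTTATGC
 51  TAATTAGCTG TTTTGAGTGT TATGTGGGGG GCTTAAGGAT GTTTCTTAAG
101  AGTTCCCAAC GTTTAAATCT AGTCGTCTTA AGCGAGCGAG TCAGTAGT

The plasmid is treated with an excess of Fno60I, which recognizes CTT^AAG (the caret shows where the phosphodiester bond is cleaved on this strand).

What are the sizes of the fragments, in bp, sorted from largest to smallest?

Fno60I sites (CTTAAG) start at positions 14, 82, 95, 127.
Fno60I cuts after base 3 of each site, so after positions 16, 84, 97, 129.
Circular molecule, 4 cuts → 4 fragments:
  17–84 → 68 bp
  85–97 → 13 bp
  98–129 → 32 bp
  130–148 then 1–16 → 19 + 16 = 35 bp
Sorted largest to smallest: 68, 35, 32, 13 bp.

68, 35, 32, 13 bp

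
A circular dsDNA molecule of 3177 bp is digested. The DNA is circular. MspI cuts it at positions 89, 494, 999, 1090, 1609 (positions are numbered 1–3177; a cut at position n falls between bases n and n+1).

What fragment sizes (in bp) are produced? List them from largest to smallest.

Circular molecule, 5 cuts → 5 fragments:
  494 − 89 = 405 bp
  999 − 494 = 505 bp
  1090 − 999 = 91 bp
  1609 − 1090 = 519 bp
  wrap: 3177 − 1609 + 89 = 1657 bp
Sorted largest to smallest: 1657, 519, 505, 405, 91 bp.

1657, 519, 505, 405, 91 bp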